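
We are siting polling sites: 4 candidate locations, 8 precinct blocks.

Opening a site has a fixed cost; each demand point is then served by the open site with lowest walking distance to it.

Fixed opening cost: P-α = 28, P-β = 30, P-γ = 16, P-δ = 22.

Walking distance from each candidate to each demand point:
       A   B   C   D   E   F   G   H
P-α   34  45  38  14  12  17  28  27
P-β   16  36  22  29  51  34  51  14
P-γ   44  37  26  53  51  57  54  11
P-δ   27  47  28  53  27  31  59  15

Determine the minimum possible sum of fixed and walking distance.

Open {P-α, P-β}: assign each demand point to its cheapest open site.
  A→P-β 16, B→P-β 36, C→P-β 22, D→P-α 14, E→P-α 12, F→P-α 17, G→P-α 28, H→P-β 14
  walking distance 159, fixed 58 → total 217.
Compare {P-α, P-γ}: walking distance 179 + fixed 44 = 223.
Compare {P-α, P-β, P-γ}: walking distance 156 + fixed 74 = 230.
Compare {P-α, P-δ}: walking distance 186 + fixed 50 = 236.
All other subsets cost ≥ 223. Minimum total cost: 217.

217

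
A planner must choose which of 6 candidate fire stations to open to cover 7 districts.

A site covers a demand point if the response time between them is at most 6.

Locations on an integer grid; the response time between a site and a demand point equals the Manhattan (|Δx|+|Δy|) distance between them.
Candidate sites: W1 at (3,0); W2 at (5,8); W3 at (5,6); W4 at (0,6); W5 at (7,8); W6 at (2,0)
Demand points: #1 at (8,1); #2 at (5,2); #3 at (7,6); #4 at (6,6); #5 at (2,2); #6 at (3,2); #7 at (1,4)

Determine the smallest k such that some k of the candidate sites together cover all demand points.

Coverage sets (demand points within 6 of each site):
  W1: {#1, #2, #5, #6, #7}
  W2: {#2, #3, #4}
  W3: {#2, #3, #4, #6, #7}
  W4: {#4, #5, #7}
  W5: {#3, #4}
  W6: {#2, #5, #6, #7}
No single site covers all 7 demand points.
But {W1, W2} covers everything, so the minimum is 2.

2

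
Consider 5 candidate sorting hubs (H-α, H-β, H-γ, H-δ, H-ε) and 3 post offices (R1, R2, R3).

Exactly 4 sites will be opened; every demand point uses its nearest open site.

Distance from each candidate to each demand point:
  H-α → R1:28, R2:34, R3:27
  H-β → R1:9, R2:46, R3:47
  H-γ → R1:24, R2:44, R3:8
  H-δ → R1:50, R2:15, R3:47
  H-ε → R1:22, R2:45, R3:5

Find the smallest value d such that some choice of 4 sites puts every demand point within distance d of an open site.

15

Open {H-α, H-β, H-γ, H-δ}.
  Farthest demand point is R2 at distance 15 (to H-δ); all others are ≤ 15.
With {H-α, H-β, H-δ, H-ε} the worst case is 15.
With {H-β, H-γ, H-δ, H-ε} the worst case is 15.
No size-4 selection achieves below 15.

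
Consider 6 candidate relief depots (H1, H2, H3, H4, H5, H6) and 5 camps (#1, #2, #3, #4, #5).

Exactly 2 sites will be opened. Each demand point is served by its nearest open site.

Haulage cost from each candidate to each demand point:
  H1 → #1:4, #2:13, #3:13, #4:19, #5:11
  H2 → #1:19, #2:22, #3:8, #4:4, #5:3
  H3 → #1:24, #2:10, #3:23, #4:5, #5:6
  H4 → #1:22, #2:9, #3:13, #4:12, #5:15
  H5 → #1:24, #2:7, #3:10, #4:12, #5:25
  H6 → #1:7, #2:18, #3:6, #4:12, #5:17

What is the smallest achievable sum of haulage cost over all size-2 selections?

Open {H1, H2}.
  #1→H1 4, #2→H1 13, #3→H2 8, #4→H2 4, #5→H2 3  ⇒ total 32.
Compare {H3, H6}: total 34.
Compare {H1, H3}: total 38.
No size-2 selection does better; minimum is 32.

32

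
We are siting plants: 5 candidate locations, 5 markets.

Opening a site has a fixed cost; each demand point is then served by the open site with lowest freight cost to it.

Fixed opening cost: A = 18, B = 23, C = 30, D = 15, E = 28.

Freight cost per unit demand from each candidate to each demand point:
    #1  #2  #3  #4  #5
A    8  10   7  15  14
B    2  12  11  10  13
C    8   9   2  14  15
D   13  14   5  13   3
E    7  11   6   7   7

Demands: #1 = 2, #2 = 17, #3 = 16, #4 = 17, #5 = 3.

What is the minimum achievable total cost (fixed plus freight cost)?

397

Open {C, E}: assign each demand point to its cheapest open site.
  #1→E 2×7=14, #2→C 17×9=153, #3→C 16×2=32, #4→E 17×7=119, #5→E 3×7=21
  freight cost 339, fixed 58 → total 397.
Compare {C, D, E}: freight cost 327 + fixed 73 = 400.
Compare {B, C, E}: freight cost 329 + fixed 81 = 410.
Compare {B, C, D, E}: freight cost 317 + fixed 96 = 413.
All other subsets cost ≥ 400. Minimum total cost: 397.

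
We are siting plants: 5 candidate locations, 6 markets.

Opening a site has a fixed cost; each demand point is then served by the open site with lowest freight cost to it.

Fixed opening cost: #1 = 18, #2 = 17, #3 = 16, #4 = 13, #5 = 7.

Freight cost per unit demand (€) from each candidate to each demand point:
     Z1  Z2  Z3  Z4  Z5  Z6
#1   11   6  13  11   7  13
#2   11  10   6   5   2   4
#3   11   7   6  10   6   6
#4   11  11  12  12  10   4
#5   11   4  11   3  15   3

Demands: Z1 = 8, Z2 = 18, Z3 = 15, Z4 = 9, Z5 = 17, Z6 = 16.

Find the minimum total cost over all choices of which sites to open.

383

Open {#2, #5}: assign each demand point to its cheapest open site.
  Z1→#2 8×11=88, Z2→#5 18×4=72, Z3→#2 15×6=90, Z4→#5 9×3=27, Z5→#2 17×2=34, Z6→#5 16×3=48
  freight cost 359, fixed 24 → total 383.
Compare {#2, #4, #5}: freight cost 359 + fixed 37 = 396.
Compare {#2, #3, #5}: freight cost 359 + fixed 40 = 399.
Compare {#1, #2, #5}: freight cost 359 + fixed 42 = 401.
All other subsets cost ≥ 396. Minimum total cost: 383.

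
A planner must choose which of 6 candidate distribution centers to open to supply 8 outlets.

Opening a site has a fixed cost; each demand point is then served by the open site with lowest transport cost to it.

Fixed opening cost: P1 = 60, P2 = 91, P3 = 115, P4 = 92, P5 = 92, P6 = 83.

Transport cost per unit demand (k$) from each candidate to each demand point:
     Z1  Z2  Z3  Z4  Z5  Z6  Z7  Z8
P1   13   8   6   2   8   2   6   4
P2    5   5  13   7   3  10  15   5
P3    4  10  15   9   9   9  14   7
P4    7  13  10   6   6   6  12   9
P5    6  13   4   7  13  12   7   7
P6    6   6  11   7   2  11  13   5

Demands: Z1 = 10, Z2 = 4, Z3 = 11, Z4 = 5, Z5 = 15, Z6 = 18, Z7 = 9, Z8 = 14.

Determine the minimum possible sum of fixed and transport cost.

Open {P1, P6}: assign each demand point to its cheapest open site.
  Z1→P6 10×6=60, Z2→P6 4×6=24, Z3→P1 11×6=66, Z4→P1 5×2=10, Z5→P6 15×2=30, Z6→P1 18×2=36, Z7→P1 9×6=54, Z8→P1 14×4=56
  transport cost 336, fixed 143 → total 479.
Compare {P1, P2}: transport cost 337 + fixed 151 = 488.
Compare {P1, P5, P6}: transport cost 314 + fixed 235 = 549.
Compare {P1, P2, P6}: transport cost 322 + fixed 234 = 556.
All other subsets cost ≥ 488. Minimum total cost: 479.

479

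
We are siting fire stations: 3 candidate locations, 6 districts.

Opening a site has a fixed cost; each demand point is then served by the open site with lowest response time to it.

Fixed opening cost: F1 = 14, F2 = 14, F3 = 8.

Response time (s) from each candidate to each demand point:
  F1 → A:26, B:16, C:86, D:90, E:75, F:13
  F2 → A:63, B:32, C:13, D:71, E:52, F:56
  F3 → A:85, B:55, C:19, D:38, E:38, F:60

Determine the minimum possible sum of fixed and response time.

172

Open {F1, F3}: assign each demand point to its cheapest open site.
  A→F1 26, B→F1 16, C→F3 19, D→F3 38, E→F3 38, F→F1 13
  response time 150, fixed 22 → total 172.
Compare {F1, F2, F3}: response time 144 + fixed 36 = 180.
Compare {F1, F2}: response time 191 + fixed 28 = 219.
Compare {F2, F3}: response time 240 + fixed 22 = 262.
All other subsets cost ≥ 180. Minimum total cost: 172.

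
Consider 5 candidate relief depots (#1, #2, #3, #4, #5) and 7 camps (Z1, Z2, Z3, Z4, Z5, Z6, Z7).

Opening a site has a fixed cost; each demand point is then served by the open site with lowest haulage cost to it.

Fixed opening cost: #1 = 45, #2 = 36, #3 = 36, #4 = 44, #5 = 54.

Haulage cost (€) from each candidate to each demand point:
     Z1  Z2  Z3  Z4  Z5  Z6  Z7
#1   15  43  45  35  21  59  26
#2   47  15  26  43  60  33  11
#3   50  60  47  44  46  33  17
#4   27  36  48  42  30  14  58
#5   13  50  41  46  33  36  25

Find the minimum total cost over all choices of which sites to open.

237

Open {#1, #2}: assign each demand point to its cheapest open site.
  Z1→#1 15, Z2→#2 15, Z3→#2 26, Z4→#1 35, Z5→#1 21, Z6→#2 33, Z7→#2 11
  haulage cost 156, fixed 81 → total 237.
Compare {#2, #4}: haulage cost 165 + fixed 80 = 245.
Compare {#1, #2, #4}: haulage cost 137 + fixed 125 = 262.
Compare {#2, #5}: haulage cost 174 + fixed 90 = 264.
All other subsets cost ≥ 245. Minimum total cost: 237.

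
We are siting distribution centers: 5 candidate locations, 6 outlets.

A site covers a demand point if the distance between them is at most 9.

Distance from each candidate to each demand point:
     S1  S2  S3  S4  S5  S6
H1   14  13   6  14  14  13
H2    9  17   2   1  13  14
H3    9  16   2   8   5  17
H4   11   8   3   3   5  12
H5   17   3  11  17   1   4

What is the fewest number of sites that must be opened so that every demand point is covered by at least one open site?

2

Coverage sets (demand points within 9 of each site):
  H1: {S3}
  H2: {S1, S3, S4}
  H3: {S1, S3, S4, S5}
  H4: {S2, S3, S4, S5}
  H5: {S2, S5, S6}
No single site covers all 6 demand points.
But {H2, H5} covers everything, so the minimum is 2.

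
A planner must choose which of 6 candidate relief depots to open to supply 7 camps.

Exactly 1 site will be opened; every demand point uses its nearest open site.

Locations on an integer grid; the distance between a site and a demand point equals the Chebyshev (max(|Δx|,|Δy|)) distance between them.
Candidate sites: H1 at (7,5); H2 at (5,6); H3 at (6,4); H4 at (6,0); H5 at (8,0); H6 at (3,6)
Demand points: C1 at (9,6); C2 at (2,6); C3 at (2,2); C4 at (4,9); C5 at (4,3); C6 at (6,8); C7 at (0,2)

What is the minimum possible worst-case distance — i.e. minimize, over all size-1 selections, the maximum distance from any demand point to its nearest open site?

Open {H2}.
  Farthest demand point is C7 at distance 5 (to H2); all others are ≤ 5.
With {H3} the worst case is 6.
With {H6} the worst case is 6.
No size-1 selection achieves below 5.

5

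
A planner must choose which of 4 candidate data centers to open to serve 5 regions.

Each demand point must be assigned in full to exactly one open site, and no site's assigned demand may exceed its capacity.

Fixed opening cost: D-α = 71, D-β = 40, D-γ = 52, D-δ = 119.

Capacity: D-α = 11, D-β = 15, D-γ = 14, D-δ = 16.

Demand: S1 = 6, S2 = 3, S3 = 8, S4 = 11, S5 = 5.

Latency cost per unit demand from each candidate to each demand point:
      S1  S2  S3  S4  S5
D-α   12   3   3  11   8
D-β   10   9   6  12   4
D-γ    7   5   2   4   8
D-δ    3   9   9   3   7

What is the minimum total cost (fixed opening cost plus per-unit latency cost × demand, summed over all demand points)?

320

Open {D-α, D-β, D-γ}; cheapest assignment that respects the capacities:
  D-α (cap 11, load 11): S2, S3 — cost 3×3 + 8×3 = 33
  D-β (cap 15, load 11): S1, S5 — cost 6×10 + 5×4 = 80
  D-γ (cap 14, load 11): S4 — cost 11×4 = 44
  Shipping 157, fixed 163 → total 320.
  Any other capacity-feasible assignment to {D-α, D-β, D-γ} ships for at least 157.
Compare {D-β, D-γ, D-δ}: its best feasible assignment gives total 349.
Compare {D-α, D-γ, D-δ}: its best feasible assignment gives total 372.
Every other set of open sites that can feasibly serve all demand totals ≥ 349 even under its best assignment. Minimum: 320.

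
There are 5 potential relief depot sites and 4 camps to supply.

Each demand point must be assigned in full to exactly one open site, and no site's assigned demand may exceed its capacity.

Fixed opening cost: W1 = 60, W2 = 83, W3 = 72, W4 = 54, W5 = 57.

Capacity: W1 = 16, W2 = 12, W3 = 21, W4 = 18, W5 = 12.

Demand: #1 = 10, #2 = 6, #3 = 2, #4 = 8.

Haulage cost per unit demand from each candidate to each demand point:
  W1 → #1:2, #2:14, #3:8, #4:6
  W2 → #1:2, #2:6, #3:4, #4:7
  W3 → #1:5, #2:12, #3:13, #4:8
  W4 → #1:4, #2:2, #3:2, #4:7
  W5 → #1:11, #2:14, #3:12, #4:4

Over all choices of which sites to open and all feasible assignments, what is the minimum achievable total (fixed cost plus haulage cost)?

Open {W4, W5}; cheapest assignment that respects the capacities:
  W4 (cap 18, load 18): #1, #2, #3 — cost 10×4 + 6×2 + 2×2 = 56
  W5 (cap 12, load 8): #4 — cost 8×4 = 32
  Shipping 88, fixed 111 → total 199.
  Any other capacity-feasible assignment to {W4, W5} ships for at least 88.
Compare {W1, W4}: its best feasible assignment gives total 206.
Compare {W2, W4}: its best feasible assignment gives total 229.
Every other set of open sites that can feasibly serve all demand totals ≥ 206 even under its best assignment. Minimum: 199.

199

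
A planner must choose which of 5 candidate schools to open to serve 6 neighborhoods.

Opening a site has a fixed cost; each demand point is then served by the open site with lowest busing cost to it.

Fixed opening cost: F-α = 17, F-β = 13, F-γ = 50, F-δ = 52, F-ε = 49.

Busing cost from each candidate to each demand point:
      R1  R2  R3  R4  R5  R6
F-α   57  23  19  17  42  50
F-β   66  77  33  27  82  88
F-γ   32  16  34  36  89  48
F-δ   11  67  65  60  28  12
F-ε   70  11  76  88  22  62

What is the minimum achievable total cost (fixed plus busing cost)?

179

Open {F-α, F-δ}: assign each demand point to its cheapest open site.
  R1→F-δ 11, R2→F-α 23, R3→F-α 19, R4→F-α 17, R5→F-δ 28, R6→F-δ 12
  busing cost 110, fixed 69 → total 179.
Compare {F-α, F-β, F-δ}: busing cost 110 + fixed 82 = 192.
Compare {F-α, F-δ, F-ε}: busing cost 92 + fixed 118 = 210.
Compare {F-α, F-γ, F-δ}: busing cost 103 + fixed 119 = 222.
All other subsets cost ≥ 192. Minimum total cost: 179.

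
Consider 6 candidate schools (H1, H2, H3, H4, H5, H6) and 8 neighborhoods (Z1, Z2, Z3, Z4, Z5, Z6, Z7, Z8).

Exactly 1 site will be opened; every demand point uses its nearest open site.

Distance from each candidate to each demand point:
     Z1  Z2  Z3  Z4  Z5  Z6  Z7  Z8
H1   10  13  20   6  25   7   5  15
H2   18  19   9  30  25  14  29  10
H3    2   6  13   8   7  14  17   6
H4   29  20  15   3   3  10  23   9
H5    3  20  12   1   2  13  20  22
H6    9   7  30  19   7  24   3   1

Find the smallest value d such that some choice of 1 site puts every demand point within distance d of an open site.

Open {H3}.
  Farthest demand point is Z7 at distance 17 (to H3); all others are ≤ 17.
With {H5} the worst case is 22.
With {H1} the worst case is 25.
No size-1 selection achieves below 17.

17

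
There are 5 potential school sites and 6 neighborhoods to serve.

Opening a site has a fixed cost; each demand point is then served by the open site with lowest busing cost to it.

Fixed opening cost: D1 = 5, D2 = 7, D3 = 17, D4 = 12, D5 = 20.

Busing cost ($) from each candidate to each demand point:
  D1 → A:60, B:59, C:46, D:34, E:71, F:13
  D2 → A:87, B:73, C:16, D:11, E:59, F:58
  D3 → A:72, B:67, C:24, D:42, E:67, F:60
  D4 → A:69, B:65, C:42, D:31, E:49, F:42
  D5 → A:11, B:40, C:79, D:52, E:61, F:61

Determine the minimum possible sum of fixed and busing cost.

182

Open {D1, D2, D5}: assign each demand point to its cheapest open site.
  A→D5 11, B→D5 40, C→D2 16, D→D2 11, E→D2 59, F→D1 13
  busing cost 150, fixed 32 → total 182.
Compare {D1, D2, D4, D5}: busing cost 140 + fixed 44 = 184.
Compare {D1, D2, D3, D5}: busing cost 150 + fixed 49 = 199.
Compare {D1, D2, D3, D4, D5}: busing cost 140 + fixed 61 = 201.
All other subsets cost ≥ 184. Minimum total cost: 182.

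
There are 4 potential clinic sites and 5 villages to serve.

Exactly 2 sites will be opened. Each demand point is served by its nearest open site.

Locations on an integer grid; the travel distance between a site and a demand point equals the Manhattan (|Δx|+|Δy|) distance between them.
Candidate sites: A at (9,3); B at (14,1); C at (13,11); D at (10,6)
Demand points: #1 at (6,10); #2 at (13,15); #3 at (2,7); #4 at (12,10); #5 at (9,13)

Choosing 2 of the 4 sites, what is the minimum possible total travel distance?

Open {C, D}.
  #1→C 8, #2→C 4, #3→D 9, #4→C 2, #5→C 6  ⇒ total 29.
Compare {A, C}: total 31.
Compare {B, C}: total 35.
No size-2 selection does better; minimum is 29.

29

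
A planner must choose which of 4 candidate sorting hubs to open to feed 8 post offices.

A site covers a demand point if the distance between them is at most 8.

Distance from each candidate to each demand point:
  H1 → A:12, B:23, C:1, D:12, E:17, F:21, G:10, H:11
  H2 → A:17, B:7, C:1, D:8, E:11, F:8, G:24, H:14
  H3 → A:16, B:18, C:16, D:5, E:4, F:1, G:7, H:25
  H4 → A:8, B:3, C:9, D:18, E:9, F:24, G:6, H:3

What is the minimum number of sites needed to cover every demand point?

3

Coverage sets (demand points within 8 of each site):
  H1: {C}
  H2: {B, C, D, F}
  H3: {D, E, F, G}
  H4: {A, B, G, H}
No 2 sites suffice: every size-2 union leaves at least one demand point uncovered.
But {H1, H3, H4} covers everything, so the minimum is 3.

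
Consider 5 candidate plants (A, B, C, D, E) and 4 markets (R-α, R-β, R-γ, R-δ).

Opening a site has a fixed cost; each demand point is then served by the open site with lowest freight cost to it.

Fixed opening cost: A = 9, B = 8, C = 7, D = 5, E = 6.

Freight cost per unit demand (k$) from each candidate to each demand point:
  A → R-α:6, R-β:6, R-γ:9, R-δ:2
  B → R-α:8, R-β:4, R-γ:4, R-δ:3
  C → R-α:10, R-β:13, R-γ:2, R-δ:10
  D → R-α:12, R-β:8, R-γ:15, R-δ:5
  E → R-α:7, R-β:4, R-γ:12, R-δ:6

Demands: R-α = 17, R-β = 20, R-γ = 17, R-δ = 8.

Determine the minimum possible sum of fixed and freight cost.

254

Open {A, C, E}: assign each demand point to its cheapest open site.
  R-α→A 17×6=102, R-β→E 20×4=80, R-γ→C 17×2=34, R-δ→A 8×2=16
  freight cost 232, fixed 22 → total 254.
Compare {A, B, C}: freight cost 232 + fixed 24 = 256.
Compare {A, C, D, E}: freight cost 232 + fixed 27 = 259.
Compare {A, B, C, D}: freight cost 232 + fixed 29 = 261.
All other subsets cost ≥ 256. Minimum total cost: 254.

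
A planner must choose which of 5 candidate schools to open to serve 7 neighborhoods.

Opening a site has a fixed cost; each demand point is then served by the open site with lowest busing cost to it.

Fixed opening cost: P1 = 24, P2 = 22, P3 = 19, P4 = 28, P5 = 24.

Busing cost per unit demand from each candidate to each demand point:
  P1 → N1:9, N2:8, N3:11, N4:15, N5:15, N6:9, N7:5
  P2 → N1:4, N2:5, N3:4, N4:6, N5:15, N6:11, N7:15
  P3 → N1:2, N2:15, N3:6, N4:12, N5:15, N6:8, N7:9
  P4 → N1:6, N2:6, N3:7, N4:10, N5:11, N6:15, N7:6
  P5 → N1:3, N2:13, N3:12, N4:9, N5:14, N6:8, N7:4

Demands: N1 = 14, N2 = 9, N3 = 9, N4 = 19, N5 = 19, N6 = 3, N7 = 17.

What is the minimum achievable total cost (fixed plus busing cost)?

612

Open {P2, P4, P5}: assign each demand point to its cheapest open site.
  N1→P5 14×3=42, N2→P2 9×5=45, N3→P2 9×4=36, N4→P2 19×6=114, N5→P4 19×11=209, N6→P5 3×8=24, N7→P5 17×4=68
  busing cost 538, fixed 74 → total 612.
Compare {P2, P3, P4, P5}: busing cost 524 + fixed 93 = 617.
Compare {P2, P3, P4}: busing cost 558 + fixed 69 = 627.
Compare {P1, P2, P3, P4}: busing cost 541 + fixed 93 = 634.
All other subsets cost ≥ 617. Minimum total cost: 612.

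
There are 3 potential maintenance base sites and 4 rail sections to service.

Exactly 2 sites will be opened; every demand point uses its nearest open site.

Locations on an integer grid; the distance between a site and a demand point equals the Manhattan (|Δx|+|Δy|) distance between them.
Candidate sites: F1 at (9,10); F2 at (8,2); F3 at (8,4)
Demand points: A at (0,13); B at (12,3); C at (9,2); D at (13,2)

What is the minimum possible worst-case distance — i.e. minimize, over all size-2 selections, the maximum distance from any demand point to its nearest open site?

12

Open {F1, F2}.
  Farthest demand point is A at distance 12 (to F1); all others are ≤ 12.
With {F1, F3} the worst case is 12.
With {F2, F3} the worst case is 17.
No size-2 selection achieves below 12.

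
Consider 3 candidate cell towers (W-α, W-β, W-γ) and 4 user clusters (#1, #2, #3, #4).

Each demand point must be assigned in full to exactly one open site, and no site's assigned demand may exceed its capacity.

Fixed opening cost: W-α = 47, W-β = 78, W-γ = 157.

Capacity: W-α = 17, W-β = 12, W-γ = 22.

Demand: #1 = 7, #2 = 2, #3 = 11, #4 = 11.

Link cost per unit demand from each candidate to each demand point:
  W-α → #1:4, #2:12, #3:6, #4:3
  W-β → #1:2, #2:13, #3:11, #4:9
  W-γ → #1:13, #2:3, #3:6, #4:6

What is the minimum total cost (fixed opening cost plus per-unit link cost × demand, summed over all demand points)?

Open {W-α, W-γ}; cheapest assignment that respects the capacities:
  W-α (cap 17, load 9): #1, #2 — cost 7×4 + 2×12 = 52
  W-γ (cap 22, load 22): #3, #4 — cost 11×6 + 11×6 = 132
  Shipping 184, fixed 204 → total 388.
  Any other capacity-feasible assignment to {W-α, W-γ} ships for at least 184.
Compare {W-α, W-β, W-γ}: its best feasible assignment gives total 401.
Compare {W-β, W-γ}: its best feasible assignment gives total 407.
Every other set of open sites that can feasibly serve all demand totals ≥ 401 even under its best assignment. Minimum: 388.

388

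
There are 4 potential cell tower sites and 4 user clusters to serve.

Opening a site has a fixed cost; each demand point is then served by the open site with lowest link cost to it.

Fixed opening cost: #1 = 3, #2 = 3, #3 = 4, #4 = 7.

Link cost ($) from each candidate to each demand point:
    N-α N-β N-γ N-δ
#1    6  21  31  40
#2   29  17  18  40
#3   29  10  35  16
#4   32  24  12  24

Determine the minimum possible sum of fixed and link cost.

58

Open {#1, #3, #4}: assign each demand point to its cheapest open site.
  N-α→#1 6, N-β→#3 10, N-γ→#4 12, N-δ→#3 16
  link cost 44, fixed 14 → total 58.
Compare {#1, #2, #3}: link cost 50 + fixed 10 = 60.
Compare {#1, #2, #3, #4}: link cost 44 + fixed 17 = 61.
Compare {#1, #3}: link cost 63 + fixed 7 = 70.
All other subsets cost ≥ 60. Minimum total cost: 58.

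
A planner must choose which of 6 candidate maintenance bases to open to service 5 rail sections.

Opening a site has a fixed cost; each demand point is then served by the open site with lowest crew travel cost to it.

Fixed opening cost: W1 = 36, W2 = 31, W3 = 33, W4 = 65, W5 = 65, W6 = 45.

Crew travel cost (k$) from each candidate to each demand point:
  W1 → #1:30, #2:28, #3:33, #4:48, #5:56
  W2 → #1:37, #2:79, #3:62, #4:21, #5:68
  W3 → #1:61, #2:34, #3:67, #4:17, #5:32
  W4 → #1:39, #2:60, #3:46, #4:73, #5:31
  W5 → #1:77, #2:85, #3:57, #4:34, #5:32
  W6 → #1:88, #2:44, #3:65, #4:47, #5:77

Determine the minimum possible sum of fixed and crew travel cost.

Open {W1, W3}: assign each demand point to its cheapest open site.
  #1→W1 30, #2→W1 28, #3→W1 33, #4→W3 17, #5→W3 32
  crew travel cost 140, fixed 69 → total 209.
Compare {W1}: crew travel cost 195 + fixed 36 = 231.
Compare {W1, W2}: crew travel cost 168 + fixed 67 = 235.
Compare {W1, W2, W3}: crew travel cost 140 + fixed 100 = 240.
All other subsets cost ≥ 231. Minimum total cost: 209.

209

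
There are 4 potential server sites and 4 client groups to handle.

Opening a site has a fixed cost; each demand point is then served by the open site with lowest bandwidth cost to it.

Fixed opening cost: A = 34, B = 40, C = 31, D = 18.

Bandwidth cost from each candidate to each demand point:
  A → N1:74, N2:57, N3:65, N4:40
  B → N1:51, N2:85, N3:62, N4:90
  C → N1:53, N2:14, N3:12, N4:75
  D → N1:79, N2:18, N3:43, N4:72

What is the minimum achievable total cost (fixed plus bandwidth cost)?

Open {A, C}: assign each demand point to its cheapest open site.
  N1→C 53, N2→C 14, N3→C 12, N4→A 40
  bandwidth cost 119, fixed 65 → total 184.
Compare {C}: bandwidth cost 154 + fixed 31 = 185.
Compare {C, D}: bandwidth cost 151 + fixed 49 = 200.
Compare {A, C, D}: bandwidth cost 119 + fixed 83 = 202.
All other subsets cost ≥ 185. Minimum total cost: 184.

184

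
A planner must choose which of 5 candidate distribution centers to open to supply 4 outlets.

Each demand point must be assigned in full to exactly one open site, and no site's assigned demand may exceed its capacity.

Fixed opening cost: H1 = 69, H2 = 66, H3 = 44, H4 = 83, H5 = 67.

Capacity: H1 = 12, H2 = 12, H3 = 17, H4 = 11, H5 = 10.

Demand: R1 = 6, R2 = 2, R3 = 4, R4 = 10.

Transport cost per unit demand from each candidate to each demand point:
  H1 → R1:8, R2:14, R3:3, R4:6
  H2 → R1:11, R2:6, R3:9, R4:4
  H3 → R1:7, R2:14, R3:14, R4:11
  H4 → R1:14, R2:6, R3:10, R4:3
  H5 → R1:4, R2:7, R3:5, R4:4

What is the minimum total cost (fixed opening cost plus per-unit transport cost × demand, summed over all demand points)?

229

Open {H2, H5}; cheapest assignment that respects the capacities:
  H2 (cap 12, load 12): R2, R4 — cost 2×6 + 10×4 = 52
  H5 (cap 10, load 10): R1, R3 — cost 6×4 + 4×5 = 44
  Shipping 96, fixed 133 → total 229.
  Any other capacity-feasible assignment to {H2, H5} ships for at least 96.
Compare {H1, H2}: its best feasible assignment gives total 247.
Compare {H2, H3}: its best feasible assignment gives total 260.
Every other set of open sites that can feasibly serve all demand totals ≥ 247 even under its best assignment. Minimum: 229.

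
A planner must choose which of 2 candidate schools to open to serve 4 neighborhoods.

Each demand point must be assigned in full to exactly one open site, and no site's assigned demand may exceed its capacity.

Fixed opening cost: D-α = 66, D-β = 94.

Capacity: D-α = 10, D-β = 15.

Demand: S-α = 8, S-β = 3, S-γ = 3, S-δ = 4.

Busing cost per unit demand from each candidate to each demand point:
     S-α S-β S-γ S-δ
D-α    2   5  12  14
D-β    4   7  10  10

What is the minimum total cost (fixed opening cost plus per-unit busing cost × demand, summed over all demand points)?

267

Open {D-α, D-β}; cheapest assignment that respects the capacities:
  D-α (cap 10, load 8): S-α — cost 8×2 = 16
  D-β (cap 15, load 10): S-β, S-γ, S-δ — cost 3×7 + 3×10 + 4×10 = 91
  Shipping 107, fixed 160 → total 267.
  Any other capacity-feasible assignment to {D-α, D-β} ships for at least 107.
Total demand is 18 and no other set of sites has combined capacity ≥ 18, so {D-α, D-β} is the only feasible choice of open sites. Minimum: 267.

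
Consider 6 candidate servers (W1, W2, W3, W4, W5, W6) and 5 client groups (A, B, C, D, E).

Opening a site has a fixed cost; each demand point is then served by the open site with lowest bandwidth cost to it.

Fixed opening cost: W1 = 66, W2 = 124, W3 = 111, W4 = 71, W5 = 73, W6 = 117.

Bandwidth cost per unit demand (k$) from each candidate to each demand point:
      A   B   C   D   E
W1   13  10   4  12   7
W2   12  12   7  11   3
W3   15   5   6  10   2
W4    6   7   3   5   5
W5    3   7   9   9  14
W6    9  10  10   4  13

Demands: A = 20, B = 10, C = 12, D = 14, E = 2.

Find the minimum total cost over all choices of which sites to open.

377

Open {W4}: assign each demand point to its cheapest open site.
  A→W4 20×6=120, B→W4 10×7=70, C→W4 12×3=36, D→W4 14×5=70, E→W4 2×5=10
  bandwidth cost 306, fixed 71 → total 377.
Compare {W4, W5}: bandwidth cost 246 + fixed 144 = 390.
Compare {W1, W4}: bandwidth cost 306 + fixed 137 = 443.
Compare {W1, W4, W5}: bandwidth cost 246 + fixed 210 = 456.
All other subsets cost ≥ 390. Minimum total cost: 377.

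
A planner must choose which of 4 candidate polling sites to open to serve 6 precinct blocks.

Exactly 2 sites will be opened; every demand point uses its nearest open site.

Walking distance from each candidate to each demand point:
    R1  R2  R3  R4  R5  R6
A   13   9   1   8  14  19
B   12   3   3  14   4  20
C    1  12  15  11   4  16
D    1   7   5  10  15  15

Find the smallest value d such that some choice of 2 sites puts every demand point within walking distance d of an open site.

Open {A, D}.
  Farthest demand point is R6 at walking distance 15 (to D); all others are ≤ 15.
With {B, D} the worst case is 15.
With {C, D} the worst case is 15.
No size-2 selection achieves below 15.

15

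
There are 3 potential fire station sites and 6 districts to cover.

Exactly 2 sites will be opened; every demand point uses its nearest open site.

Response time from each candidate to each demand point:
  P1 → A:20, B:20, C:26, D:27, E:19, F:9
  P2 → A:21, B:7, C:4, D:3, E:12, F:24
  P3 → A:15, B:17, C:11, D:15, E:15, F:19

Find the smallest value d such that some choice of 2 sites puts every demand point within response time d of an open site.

Open {P1, P3}.
  Farthest demand point is B at response time 17 (to P3); all others are ≤ 17.
With {P2, P3} the worst case is 19.
With {P1, P2} the worst case is 20.
No size-2 selection achieves below 17.

17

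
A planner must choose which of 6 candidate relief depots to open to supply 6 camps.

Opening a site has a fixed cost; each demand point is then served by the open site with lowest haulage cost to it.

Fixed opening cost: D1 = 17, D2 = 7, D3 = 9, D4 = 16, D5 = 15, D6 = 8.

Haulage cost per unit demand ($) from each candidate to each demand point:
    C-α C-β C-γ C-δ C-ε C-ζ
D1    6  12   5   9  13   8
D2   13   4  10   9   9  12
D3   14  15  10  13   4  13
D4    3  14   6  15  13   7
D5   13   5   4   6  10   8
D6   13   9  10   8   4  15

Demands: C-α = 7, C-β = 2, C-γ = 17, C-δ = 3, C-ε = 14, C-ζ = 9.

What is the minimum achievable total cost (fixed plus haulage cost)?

275

Open {D4, D5, D6}: assign each demand point to its cheapest open site.
  C-α→D4 7×3=21, C-β→D5 2×5=10, C-γ→D5 17×4=68, C-δ→D5 3×6=18, C-ε→D6 14×4=56, C-ζ→D4 9×7=63
  haulage cost 236, fixed 39 → total 275.
Compare {D3, D4, D5}: haulage cost 236 + fixed 40 = 276.
Compare {D2, D4, D5, D6}: haulage cost 234 + fixed 46 = 280.
Compare {D2, D3, D4, D5}: haulage cost 234 + fixed 47 = 281.
All other subsets cost ≥ 276. Minimum total cost: 275.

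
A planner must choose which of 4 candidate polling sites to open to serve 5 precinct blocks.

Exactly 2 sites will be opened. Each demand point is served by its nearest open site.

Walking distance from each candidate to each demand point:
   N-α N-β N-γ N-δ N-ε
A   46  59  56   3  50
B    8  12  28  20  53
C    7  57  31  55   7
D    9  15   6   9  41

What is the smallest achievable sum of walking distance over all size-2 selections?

44

Open {C, D}.
  N-α→C 7, N-β→D 15, N-γ→D 6, N-δ→D 9, N-ε→C 7  ⇒ total 44.
Compare {A, D}: total 74.
Compare {B, C}: total 74.
No size-2 selection does better; minimum is 44.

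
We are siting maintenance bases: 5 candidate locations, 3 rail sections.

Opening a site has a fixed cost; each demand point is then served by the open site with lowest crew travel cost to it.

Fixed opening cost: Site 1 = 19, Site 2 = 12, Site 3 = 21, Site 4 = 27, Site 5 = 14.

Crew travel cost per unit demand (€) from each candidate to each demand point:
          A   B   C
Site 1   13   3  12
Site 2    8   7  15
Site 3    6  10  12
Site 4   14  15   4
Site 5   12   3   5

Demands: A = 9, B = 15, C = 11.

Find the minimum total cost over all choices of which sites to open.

Open {Site 3, Site 5}: assign each demand point to its cheapest open site.
  A→Site 3 9×6=54, B→Site 5 15×3=45, C→Site 5 11×5=55
  crew travel cost 154, fixed 35 → total 189.
Compare {Site 2, Site 5}: crew travel cost 172 + fixed 26 = 198.
Compare {Site 2, Site 3, Site 5}: crew travel cost 154 + fixed 47 = 201.
Compare {Site 3, Site 4, Site 5}: crew travel cost 143 + fixed 62 = 205.
All other subsets cost ≥ 198. Minimum total cost: 189.

189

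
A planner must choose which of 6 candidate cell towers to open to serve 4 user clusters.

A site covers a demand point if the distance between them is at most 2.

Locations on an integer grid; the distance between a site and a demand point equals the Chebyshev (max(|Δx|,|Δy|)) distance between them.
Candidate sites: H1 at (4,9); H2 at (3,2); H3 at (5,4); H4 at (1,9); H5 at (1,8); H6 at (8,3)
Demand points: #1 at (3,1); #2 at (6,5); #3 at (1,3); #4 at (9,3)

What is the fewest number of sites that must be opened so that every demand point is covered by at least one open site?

Coverage sets (demand points within 2 of each site):
  H1: {}
  H2: {#1, #3}
  H3: {#2}
  H4: {}
  H5: {}
  H6: {#2, #4}
No single site covers all 4 demand points.
But {H2, H6} covers everything, so the minimum is 2.

2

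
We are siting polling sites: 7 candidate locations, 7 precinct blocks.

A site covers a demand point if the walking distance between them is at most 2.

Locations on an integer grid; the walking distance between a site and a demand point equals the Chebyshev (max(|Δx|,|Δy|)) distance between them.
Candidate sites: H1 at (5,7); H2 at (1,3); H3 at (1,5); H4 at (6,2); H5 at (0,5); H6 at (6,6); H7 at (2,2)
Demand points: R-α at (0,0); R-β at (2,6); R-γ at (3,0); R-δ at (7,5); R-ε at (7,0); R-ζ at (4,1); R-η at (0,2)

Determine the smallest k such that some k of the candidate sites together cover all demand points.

Coverage sets (demand points within 2 of each site):
  H1: {R-δ}
  H2: {R-η}
  H3: {R-β}
  H4: {R-ε, R-ζ}
  H5: {R-β}
  H6: {R-δ}
  H7: {R-α, R-γ, R-ζ, R-η}
No 3 sites suffice: every size-3 union leaves at least one demand point uncovered.
But {H1, H3, H4, H7} covers everything, so the minimum is 4.

4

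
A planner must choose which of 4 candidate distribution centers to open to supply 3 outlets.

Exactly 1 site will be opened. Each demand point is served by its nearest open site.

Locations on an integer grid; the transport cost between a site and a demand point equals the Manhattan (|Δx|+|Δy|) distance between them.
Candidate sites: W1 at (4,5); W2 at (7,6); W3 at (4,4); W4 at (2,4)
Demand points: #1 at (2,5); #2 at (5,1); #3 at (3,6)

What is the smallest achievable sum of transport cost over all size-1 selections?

Open {W1}.
  #1→W1 2, #2→W1 5, #3→W1 2  ⇒ total 9.
Compare {W3}: total 10.
Compare {W4}: total 10.
No size-1 selection does better; minimum is 9.

9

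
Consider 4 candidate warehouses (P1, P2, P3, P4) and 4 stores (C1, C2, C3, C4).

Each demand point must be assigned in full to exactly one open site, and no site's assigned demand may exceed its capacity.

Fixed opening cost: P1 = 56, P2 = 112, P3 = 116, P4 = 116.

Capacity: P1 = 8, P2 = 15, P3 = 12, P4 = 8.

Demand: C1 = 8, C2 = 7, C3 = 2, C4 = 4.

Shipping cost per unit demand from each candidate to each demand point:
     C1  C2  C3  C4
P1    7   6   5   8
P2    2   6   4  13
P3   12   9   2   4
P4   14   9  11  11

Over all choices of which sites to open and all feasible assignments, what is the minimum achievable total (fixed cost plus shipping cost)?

Open {P1, P2}; cheapest assignment that respects the capacities:
  P1 (cap 8, load 6): C3, C4 — cost 2×5 + 4×8 = 42
  P2 (cap 15, load 15): C1, C2 — cost 8×2 + 7×6 = 58
  Shipping 100, fixed 168 → total 268.
  Any other capacity-feasible assignment to {P1, P2} ships for at least 100.
Compare {P2, P3}: its best feasible assignment gives total 306.
Compare {P2, P4}: its best feasible assignment gives total 352.
Every other set of open sites that can feasibly serve all demand totals ≥ 306 even under its best assignment. Minimum: 268.

268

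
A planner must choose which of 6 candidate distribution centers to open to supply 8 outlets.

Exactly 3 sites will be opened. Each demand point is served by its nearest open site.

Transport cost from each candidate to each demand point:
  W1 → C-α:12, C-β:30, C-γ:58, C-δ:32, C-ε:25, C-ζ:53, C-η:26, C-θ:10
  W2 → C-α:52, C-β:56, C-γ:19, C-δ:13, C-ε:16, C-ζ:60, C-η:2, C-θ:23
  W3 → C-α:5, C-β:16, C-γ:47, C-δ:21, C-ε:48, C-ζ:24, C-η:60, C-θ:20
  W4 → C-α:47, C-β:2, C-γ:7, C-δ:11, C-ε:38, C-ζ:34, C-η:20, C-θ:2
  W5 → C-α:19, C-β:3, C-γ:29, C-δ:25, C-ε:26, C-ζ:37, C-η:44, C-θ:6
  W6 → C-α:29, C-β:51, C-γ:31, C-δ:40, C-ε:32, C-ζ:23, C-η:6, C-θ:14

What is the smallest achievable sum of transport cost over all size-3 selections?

69

Open {W2, W3, W4}.
  C-α→W3 5, C-β→W4 2, C-γ→W4 7, C-δ→W4 11, C-ε→W2 16, C-ζ→W3 24, C-η→W2 2, C-θ→W4 2  ⇒ total 69.
Compare {W1, W2, W4}: total 86.
Compare {W1, W4, W6}: total 88.
No size-3 selection does better; minimum is 69.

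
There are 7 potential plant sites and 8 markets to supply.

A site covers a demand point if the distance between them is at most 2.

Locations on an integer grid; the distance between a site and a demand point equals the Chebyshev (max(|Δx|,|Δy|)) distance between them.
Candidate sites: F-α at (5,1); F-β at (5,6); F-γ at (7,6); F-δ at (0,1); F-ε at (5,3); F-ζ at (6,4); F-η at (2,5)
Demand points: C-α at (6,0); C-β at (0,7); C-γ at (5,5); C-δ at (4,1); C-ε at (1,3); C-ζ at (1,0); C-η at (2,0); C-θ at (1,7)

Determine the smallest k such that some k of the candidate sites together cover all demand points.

4

Coverage sets (demand points within 2 of each site):
  F-α: {C-α, C-δ}
  F-β: {C-γ}
  F-γ: {C-γ}
  F-δ: {C-ε, C-ζ, C-η}
  F-ε: {C-γ, C-δ}
  F-ζ: {C-γ}
  F-η: {C-β, C-ε, C-θ}
No 3 sites suffice: every size-3 union leaves at least one demand point uncovered.
But {F-α, F-β, F-δ, F-η} covers everything, so the minimum is 4.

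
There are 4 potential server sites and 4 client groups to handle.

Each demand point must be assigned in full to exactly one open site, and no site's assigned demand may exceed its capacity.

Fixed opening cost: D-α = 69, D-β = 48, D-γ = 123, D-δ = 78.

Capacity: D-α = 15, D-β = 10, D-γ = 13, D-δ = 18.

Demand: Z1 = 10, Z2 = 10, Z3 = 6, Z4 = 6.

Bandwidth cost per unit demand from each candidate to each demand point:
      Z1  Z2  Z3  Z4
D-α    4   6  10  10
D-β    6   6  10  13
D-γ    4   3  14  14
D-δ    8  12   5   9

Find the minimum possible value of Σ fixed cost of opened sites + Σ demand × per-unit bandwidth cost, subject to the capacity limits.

379

Open {D-α, D-β, D-δ}; cheapest assignment that respects the capacities:
  D-α (cap 15, load 10): Z1 — cost 10×4 = 40
  D-β (cap 10, load 10): Z2 — cost 10×6 = 60
  D-δ (cap 18, load 12): Z3, Z4 — cost 6×5 + 6×9 = 84
  Shipping 184, fixed 195 → total 379.
  Any other capacity-feasible assignment to {D-α, D-β, D-δ} ships for at least 184.
Compare {D-β, D-γ, D-δ}: its best feasible assignment gives total 423.
Compare {D-α, D-γ, D-δ}: its best feasible assignment gives total 424.
Every other set of open sites that can feasibly serve all demand totals ≥ 423 even under its best assignment. Minimum: 379.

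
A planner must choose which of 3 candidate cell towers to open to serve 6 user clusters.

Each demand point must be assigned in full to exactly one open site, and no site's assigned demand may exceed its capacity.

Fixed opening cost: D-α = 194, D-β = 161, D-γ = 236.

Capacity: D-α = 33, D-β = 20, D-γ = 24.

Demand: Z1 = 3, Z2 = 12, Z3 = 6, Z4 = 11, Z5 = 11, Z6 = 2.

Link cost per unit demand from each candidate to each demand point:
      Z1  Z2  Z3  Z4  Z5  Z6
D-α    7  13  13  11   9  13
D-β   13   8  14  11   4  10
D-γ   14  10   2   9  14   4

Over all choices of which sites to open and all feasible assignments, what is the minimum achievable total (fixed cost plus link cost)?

790

Open {D-α, D-β}; cheapest assignment that respects the capacities:
  D-α (cap 33, load 31): Z1, Z3, Z4, Z5 — cost 3×7 + 6×13 + 11×11 + 11×9 = 319
  D-β (cap 20, load 14): Z2, Z6 — cost 12×8 + 2×10 = 116
  Shipping 435, fixed 355 → total 790.
  Any other capacity-feasible assignment to {D-α, D-β} ships for at least 435.
Compare {D-α, D-γ}: its best feasible assignment gives total 811.
Compare {D-α, D-β, D-γ}: its best feasible assignment gives total 917.
Every other set of open sites that can feasibly serve all demand totals ≥ 811 even under its best assignment. Minimum: 790.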